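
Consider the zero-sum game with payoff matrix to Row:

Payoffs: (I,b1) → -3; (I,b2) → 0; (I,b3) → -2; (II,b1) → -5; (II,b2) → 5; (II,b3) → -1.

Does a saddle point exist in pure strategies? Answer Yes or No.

Row minima: I → -3, II → -5; maximin = -3.
Column maxima: b1 → -3, b2 → 5, b3 → -1; minimax = -3.
maximin = minimax = -3, so a saddle point exists.

Yes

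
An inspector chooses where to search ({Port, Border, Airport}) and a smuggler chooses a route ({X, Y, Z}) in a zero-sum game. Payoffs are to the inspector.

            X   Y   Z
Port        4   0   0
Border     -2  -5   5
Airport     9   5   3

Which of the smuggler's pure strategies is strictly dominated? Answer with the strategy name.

Y holds the inspector's payoff strictly below X in every row: 0 < 4, -5 < -2, 5 < 9.
So X is strictly dominated for the smuggler.

X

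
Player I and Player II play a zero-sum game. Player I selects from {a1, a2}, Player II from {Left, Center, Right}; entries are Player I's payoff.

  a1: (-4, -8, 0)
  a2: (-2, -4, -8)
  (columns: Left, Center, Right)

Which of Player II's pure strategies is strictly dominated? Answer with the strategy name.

Center holds Player I's payoff strictly below Left in every row: -8 < -4, -4 < -2.
So Left is strictly dominated for Player II.

Left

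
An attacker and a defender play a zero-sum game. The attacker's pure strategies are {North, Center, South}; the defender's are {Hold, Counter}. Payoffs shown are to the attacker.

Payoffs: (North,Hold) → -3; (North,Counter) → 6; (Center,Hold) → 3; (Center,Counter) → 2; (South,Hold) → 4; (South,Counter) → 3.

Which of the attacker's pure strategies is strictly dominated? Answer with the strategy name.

South gives a strictly higher payoff than Center against every column: 4 > 3, 3 > 2.
So Center is strictly dominated and the attacker never plays it.

Center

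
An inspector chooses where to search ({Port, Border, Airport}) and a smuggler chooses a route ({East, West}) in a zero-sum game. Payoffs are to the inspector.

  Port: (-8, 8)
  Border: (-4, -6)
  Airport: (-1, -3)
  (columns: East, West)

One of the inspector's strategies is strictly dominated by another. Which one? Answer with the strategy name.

Airport gives a strictly higher payoff than Border against every column: -1 > -4, -3 > -6.
So Border is strictly dominated and the inspector never plays it.

Border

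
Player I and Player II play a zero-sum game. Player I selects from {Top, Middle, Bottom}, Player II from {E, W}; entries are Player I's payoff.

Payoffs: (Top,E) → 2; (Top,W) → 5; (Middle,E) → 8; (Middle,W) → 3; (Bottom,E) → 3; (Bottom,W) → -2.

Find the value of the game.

Row minima: Top → 2, Middle → 3, Bottom → -2; maximin = 3.
Column maxima: E → 8, W → 5; minimax = 5.
3 ≠ 5, so there is no saddle point; optimal play is mixed.
Bottom is strictly dominated by Middle, so Player I never plays it.
On the remaining 2×2 (Top, Middle vs E, W):
Let Player I play Top with probability p. Expected payoff against E: 2p + 8(1−p) = −6p + 8; against W: 5p + 3(1−p) = 2p + 3.
Setting these equal: −6p + 8 = 2p + 3 ⇒ −8p = -5 ⇒ p = 5/8, and the value is (-6)·(5/8) + 8 = 17/4.
For Player II: with q = P(E), equating Top's and Middle's payoffs gives −3q + 5 = 5q + 3 ⇒ q = 1/4.

17/4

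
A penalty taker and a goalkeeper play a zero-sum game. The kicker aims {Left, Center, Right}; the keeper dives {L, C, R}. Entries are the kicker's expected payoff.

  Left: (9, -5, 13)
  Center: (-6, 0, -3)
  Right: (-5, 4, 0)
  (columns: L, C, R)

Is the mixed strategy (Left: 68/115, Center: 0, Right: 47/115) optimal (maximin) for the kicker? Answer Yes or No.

Against L this mix gives (68/115)·9 + (47/115)·(-5) = 377/115.
Against C this mix gives (68/115)·(-5) + (47/115)·4 = -152/115.
Against R this mix gives (68/115)·13 + (47/115)·0 = 884/115.
The keeper will play C, holding the kicker to -152/115. Shifting weight toward the row that does better against C would raise this floor (the equalizing mix achieves 11/23 against both C and L), so the proposed strategy is not optimal.

No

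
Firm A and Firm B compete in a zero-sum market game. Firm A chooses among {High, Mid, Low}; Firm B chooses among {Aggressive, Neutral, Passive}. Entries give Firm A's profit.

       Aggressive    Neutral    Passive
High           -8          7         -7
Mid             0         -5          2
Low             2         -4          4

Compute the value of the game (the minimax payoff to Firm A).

-6/7

Row minima: High → -8, Mid → -5, Low → -4; maximin = -4.
Column maxima: Aggressive → 2, Neutral → 7, Passive → 4; minimax = 2.
-4 ≠ 2, so there is no saddle point; optimal play is mixed.
Mid is strictly dominated by Low, so Firm A never plays it.
Passive is strictly dominated by Aggressive (it gives Firm A strictly more in every row), so Firm B never plays it.
On the remaining 2×2 (High, Low vs Aggressive, Neutral):
Let Firm A play High with probability p. Expected payoff against Aggressive: (-8)p + 2(1−p) = −10p + 2; against Neutral: 7p + (-4)(1−p) = 11p − 4.
Setting these equal: −10p + 2 = 11p − 4 ⇒ −21p = -6 ⇒ p = 2/7, and the value is (-10)·(2/7) + 2 = -6/7.
For Firm B: with q = P(Aggressive), equating High's and Low's payoffs gives −15q + 7 = 6q − 4 ⇒ q = 11/21.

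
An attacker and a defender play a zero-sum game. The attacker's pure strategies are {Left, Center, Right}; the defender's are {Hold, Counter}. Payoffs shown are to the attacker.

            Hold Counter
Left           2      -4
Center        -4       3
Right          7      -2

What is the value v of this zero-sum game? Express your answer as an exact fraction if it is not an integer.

13/16

Row minima: Left → -4, Center → -4, Right → -2; maximin = -2.
Column maxima: Hold → 7, Counter → 3; minimax = 3.
-2 ≠ 3, so there is no saddle point; optimal play is mixed.
Left is strictly dominated by Right, so the attacker never plays it.
On the remaining 2×2 (Center, Right vs Hold, Counter):
Let the attacker play Center with probability p. Expected payoff against Hold: (-4)p + 7(1−p) = −11p + 7; against Counter: 3p + (-2)(1−p) = 5p − 2.
Setting these equal: −11p + 7 = 5p − 2 ⇒ −16p = -9 ⇒ p = 9/16, and the value is (-11)·(9/16) + 7 = 13/16.
For the defender: with q = P(Hold), equating Center's and Right's payoffs gives −7q + 3 = 9q − 2 ⇒ q = 5/16.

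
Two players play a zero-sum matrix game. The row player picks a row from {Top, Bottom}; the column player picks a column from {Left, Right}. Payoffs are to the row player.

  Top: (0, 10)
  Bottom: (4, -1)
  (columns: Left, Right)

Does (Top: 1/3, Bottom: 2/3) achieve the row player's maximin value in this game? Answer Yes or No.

Yes

Against Left this mix gives (1/3)·0 + (2/3)·4 = 8/3.
Against Right this mix gives (1/3)·10 + (2/3)·(-1) = 8/3.
All of the column player's active replies (Left, Right) yield 8/3, and no column does worse for the row player. The mix makes the column player indifferent and guarantees 8/3, so it is optimal.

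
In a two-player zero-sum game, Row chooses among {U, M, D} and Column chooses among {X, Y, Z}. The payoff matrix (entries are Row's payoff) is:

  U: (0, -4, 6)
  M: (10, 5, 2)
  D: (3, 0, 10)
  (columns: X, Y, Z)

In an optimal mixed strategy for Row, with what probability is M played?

Row minima: U → -4, M → 2, D → 0; maximin = 2.
Column maxima: X → 10, Y → 5, Z → 10; minimax = 5.
2 ≠ 5, so there is no saddle point; optimal play is mixed.
U is strictly dominated by D, so Row never plays it.
X is strictly dominated by Y (it gives Row strictly more in every row), so Column never plays it.
On the remaining 2×2 (M, D vs Y, Z):
Let Row play M with probability p. Expected payoff against Y: 5p + 0(1−p) = 5p; against Z: 2p + 10(1−p) = −8p + 10.
Setting these equal: 5p = −8p + 10 ⇒ 13p = 10 ⇒ p = 10/13, and the value is (5)·(10/13) = 50/13.
For Column: with q = P(Y), equating M's and D's payoffs gives 3q + 2 = −10q + 10 ⇒ q = 8/13.

10/13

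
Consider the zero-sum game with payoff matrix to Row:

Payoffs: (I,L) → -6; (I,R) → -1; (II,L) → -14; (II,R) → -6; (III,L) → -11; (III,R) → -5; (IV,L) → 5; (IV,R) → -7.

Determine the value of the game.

Row minima: I → -6, II → -14, III → -11, IV → -7; maximin = -6.
Column maxima: L → 5, R → -1; minimax = -1.
-6 ≠ -1, so there is no saddle point; optimal play is mixed.
II is strictly dominated by I, so Row never plays it.
III is strictly dominated by I, so Row never plays it.
On the remaining 2×2 (I, IV vs L, R):
Let Row play I with probability p. Expected payoff against L: (-6)p + 5(1−p) = −11p + 5; against R: (-1)p + (-7)(1−p) = 6p − 7.
Setting these equal: −11p + 5 = 6p − 7 ⇒ −17p = -12 ⇒ p = 12/17, and the value is (-11)·(12/17) + 5 = -47/17.
For Column: with q = P(L), equating I's and IV's payoffs gives −5q − 1 = 12q − 7 ⇒ q = 6/17.

-47/17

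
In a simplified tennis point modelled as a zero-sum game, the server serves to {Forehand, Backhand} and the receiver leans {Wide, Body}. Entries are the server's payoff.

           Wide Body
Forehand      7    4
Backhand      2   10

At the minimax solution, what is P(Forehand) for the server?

Row minima: Forehand → 4, Backhand → 2; maximin = 4.
Column maxima: Wide → 7, Body → 10; minimax = 7.
4 ≠ 7, so there is no saddle point; optimal play is mixed.
Let the server play Forehand with probability p. Expected payoff against Wide: 7p + 2(1−p) = 5p + 2; against Body: 4p + 10(1−p) = −6p + 10.
Setting these equal: 5p + 2 = −6p + 10 ⇒ 11p = 8 ⇒ p = 8/11, and the value is (5)·(8/11) + 2 = 62/11.
For the receiver: with q = P(Wide), equating Forehand's and Backhand's payoffs gives 3q + 4 = −8q + 10 ⇒ q = 6/11.

8/11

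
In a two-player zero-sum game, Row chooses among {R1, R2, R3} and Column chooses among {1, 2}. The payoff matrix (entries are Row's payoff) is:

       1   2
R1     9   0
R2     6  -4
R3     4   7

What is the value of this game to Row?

21/4

Row minima: R1 → 0, R2 → -4, R3 → 4; maximin = 4.
Column maxima: 1 → 9, 2 → 7; minimax = 7.
4 ≠ 7, so there is no saddle point; optimal play is mixed.
R2 is strictly dominated by R1, so Row never plays it.
On the remaining 2×2 (R1, R3 vs 1, 2):
Let Row play R1 with probability p. Expected payoff against 1: 9p + 4(1−p) = 5p + 4; against 2: 0p + 7(1−p) = −7p + 7.
Setting these equal: 5p + 4 = −7p + 7 ⇒ 12p = 3 ⇒ p = 1/4, and the value is (5)·(1/4) + 4 = 21/4.
For Column: with q = P(1), equating R1's and R3's payoffs gives 9q = −3q + 7 ⇒ q = 7/12.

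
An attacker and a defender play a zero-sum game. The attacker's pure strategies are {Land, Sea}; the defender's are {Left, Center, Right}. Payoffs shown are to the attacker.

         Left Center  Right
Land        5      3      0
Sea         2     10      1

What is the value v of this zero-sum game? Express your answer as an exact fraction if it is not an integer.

Row minima: Land → 0, Sea → 1; maximin = 1.
Column maxima: Left → 5, Center → 10, Right → 1; minimax = 1.
Since maximin = minimax = 1, there is a saddle point and the value is 1.

1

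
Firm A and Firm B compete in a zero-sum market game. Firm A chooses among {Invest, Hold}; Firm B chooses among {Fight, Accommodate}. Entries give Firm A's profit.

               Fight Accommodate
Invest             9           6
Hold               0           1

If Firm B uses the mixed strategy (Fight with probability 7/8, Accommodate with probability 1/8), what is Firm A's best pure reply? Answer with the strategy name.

Expected payoff of Invest: (7/8)·9 + (1/8)·6 = 69/8.
Expected payoff of Hold: (7/8)·0 + (1/8)·1 = 1/8.
The largest is 69/8, so Firm A's best response is Invest.

Invest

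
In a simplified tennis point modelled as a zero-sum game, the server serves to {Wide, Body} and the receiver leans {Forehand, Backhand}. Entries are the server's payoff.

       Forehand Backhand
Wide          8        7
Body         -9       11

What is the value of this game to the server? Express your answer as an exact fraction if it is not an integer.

Row minima: Wide → 7, Body → -9; maximin = 7.
Column maxima: Forehand → 8, Backhand → 11; minimax = 8.
7 ≠ 8, so there is no saddle point; optimal play is mixed.
Let the server play Wide with probability p. Expected payoff against Forehand: 8p + (-9)(1−p) = 17p − 9; against Backhand: 7p + 11(1−p) = −4p + 11.
Setting these equal: 17p − 9 = −4p + 11 ⇒ 21p = 20 ⇒ p = 20/21, and the value is (17)·(20/21) − 9 = 151/21.
For the receiver: with q = P(Forehand), equating Wide's and Body's payoffs gives q + 7 = −20q + 11 ⇒ q = 4/21.

151/21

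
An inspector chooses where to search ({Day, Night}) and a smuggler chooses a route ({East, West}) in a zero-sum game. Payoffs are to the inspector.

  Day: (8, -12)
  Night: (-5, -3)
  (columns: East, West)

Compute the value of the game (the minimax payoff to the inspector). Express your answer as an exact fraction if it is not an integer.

-42/11

Row minima: Day → -12, Night → -5; maximin = -5.
Column maxima: East → 8, West → -3; minimax = -3.
-5 ≠ -3, so there is no saddle point; optimal play is mixed.
Let the inspector play Day with probability p. Expected payoff against East: 8p + (-5)(1−p) = 13p − 5; against West: (-12)p + (-3)(1−p) = −9p − 3.
Setting these equal: 13p − 5 = −9p − 3 ⇒ 22p = 2 ⇒ p = 1/11, and the value is (13)·(1/11) − 5 = -42/11.
For the smuggler: with q = P(East), equating Day's and Night's payoffs gives 20q − 12 = −2q − 3 ⇒ q = 9/22.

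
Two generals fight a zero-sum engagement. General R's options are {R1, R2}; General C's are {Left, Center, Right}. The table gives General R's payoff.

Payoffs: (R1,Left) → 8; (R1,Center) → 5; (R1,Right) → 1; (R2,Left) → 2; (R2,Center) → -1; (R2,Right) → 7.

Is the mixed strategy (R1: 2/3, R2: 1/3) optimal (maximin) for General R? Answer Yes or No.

Yes

Against Left this mix gives (2/3)·8 + (1/3)·2 = 6.
Against Center this mix gives (2/3)·5 + (1/3)·(-1) = 3.
Against Right this mix gives (2/3)·1 + (1/3)·7 = 3.
All of General C's active replies (Center, Right) yield 3, and no column does worse for General R. The mix makes General C indifferent and guarantees 3, so it is optimal.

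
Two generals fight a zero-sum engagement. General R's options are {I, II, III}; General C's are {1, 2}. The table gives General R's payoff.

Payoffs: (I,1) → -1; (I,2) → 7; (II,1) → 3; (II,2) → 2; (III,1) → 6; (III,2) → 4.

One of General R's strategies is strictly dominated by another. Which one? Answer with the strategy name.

II

III gives a strictly higher payoff than II against every column: 6 > 3, 4 > 2.
So II is strictly dominated and General R never plays it.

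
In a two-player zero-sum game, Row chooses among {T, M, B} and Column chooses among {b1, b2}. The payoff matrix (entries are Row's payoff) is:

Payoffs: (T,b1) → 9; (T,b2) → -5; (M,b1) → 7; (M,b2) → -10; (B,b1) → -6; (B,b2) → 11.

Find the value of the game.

Row minima: T → -5, M → -10, B → -6; maximin = -5.
Column maxima: b1 → 9, b2 → 11; minimax = 9.
-5 ≠ 9, so there is no saddle point; optimal play is mixed.
M is strictly dominated by T, so Row never plays it.
On the remaining 2×2 (T, B vs b1, b2):
Let Row play T with probability p. Expected payoff against b1: 9p + (-6)(1−p) = 15p − 6; against b2: (-5)p + 11(1−p) = −16p + 11.
Setting these equal: 15p − 6 = −16p + 11 ⇒ 31p = 17 ⇒ p = 17/31, and the value is (15)·(17/31) − 6 = 69/31.
For Column: with q = P(b1), equating T's and B's payoffs gives 14q − 5 = −17q + 11 ⇒ q = 16/31.

69/31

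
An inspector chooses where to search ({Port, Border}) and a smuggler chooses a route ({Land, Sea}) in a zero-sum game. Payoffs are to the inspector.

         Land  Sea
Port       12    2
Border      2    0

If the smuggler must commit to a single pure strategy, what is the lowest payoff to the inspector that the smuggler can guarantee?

2

Column maxima: Land → 12, Sea → 2.
The smallest of these is 2.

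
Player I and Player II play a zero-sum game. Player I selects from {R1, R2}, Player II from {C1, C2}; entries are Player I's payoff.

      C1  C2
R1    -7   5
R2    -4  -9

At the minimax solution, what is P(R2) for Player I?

12/17

Row minima: R1 → -7, R2 → -9; maximin = -7.
Column maxima: C1 → -4, C2 → 5; minimax = -4.
-7 ≠ -4, so there is no saddle point; optimal play is mixed.
Let Player I play R1 with probability p. Expected payoff against C1: (-7)p + (-4)(1−p) = −3p − 4; against C2: 5p + (-9)(1−p) = 14p − 9.
Setting these equal: −3p − 4 = 14p − 9 ⇒ −17p = -5 ⇒ p = 5/17, and the value is (-3)·(5/17) − 4 = -83/17.
For Player II: with q = P(C1), equating R1's and R2's payoffs gives −12q + 5 = 5q − 9 ⇒ q = 14/17.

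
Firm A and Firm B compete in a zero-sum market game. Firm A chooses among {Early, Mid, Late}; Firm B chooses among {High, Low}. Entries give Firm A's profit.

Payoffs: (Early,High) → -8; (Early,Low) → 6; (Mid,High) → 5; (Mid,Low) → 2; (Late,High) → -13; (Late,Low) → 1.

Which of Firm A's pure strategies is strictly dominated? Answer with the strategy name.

Late

Early gives a strictly higher payoff than Late against every column: -8 > -13, 6 > 1.
So Late is strictly dominated and Firm A never plays it.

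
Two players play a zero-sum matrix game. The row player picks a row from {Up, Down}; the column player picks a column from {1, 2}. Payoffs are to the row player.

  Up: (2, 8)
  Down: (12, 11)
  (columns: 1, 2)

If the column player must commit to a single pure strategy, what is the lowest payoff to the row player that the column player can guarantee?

11

Column maxima: 1 → 12, 2 → 11.
The smallest of these is 11.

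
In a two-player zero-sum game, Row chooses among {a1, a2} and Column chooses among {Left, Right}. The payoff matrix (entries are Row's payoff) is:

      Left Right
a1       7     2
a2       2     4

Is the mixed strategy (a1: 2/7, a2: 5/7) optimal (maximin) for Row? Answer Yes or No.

Against Left this mix gives (2/7)·7 + (5/7)·2 = 24/7.
Against Right this mix gives (2/7)·2 + (5/7)·4 = 24/7.
All of Column's active replies (Left, Right) yield 24/7, and no column does worse for Row. The mix makes Column indifferent and guarantees 24/7, so it is optimal.

Yes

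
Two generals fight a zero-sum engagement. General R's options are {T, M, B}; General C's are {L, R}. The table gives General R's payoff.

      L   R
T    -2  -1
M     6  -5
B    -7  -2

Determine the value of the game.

Row minima: T → -2, M → -5, B → -7; maximin = -2.
Column maxima: L → 6, R → -1; minimax = -1.
-2 ≠ -1, so there is no saddle point; optimal play is mixed.
B is strictly dominated by T, so General R never plays it.
On the remaining 2×2 (T, M vs L, R):
Let General R play T with probability p. Expected payoff against L: (-2)p + 6(1−p) = −8p + 6; against R: (-1)p + (-5)(1−p) = 4p − 5.
Setting these equal: −8p + 6 = 4p − 5 ⇒ −12p = -11 ⇒ p = 11/12, and the value is (-8)·(11/12) + 6 = -4/3.
For General C: with q = P(L), equating T's and M's payoffs gives −q − 1 = 11q − 5 ⇒ q = 1/3.

-4/3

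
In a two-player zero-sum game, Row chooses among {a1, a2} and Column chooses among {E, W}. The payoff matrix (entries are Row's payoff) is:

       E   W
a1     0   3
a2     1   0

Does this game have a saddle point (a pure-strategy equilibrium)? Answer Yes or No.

Row minima: a1 → 0, a2 → 0; maximin = 0.
Column maxima: E → 1, W → 3; minimax = 1.
0 ≠ 1, so no pure-strategy equilibrium exists.

No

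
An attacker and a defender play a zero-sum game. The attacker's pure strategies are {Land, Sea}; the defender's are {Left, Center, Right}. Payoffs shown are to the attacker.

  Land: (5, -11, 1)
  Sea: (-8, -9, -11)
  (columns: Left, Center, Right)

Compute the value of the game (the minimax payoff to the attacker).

-65/7

Row minima: Land → -11, Sea → -11; maximin = -11.
Column maxima: Left → 5, Center → -9, Right → 1; minimax = -9.
-11 ≠ -9, so there is no saddle point; optimal play is mixed.
Left is strictly dominated by Center (it gives the attacker strictly more in every row), so the defender never plays it.
On the remaining 2×2 (Land, Sea vs Center, Right):
Let the attacker play Land with probability p. Expected payoff against Center: (-11)p + (-9)(1−p) = −2p − 9; against Right: 1p + (-11)(1−p) = 12p − 11.
Setting these equal: −2p − 9 = 12p − 11 ⇒ −14p = -2 ⇒ p = 1/7, and the value is (-2)·(1/7) − 9 = -65/7.
For the defender: with q = P(Center), equating Land's and Sea's payoffs gives −12q + 1 = 2q − 11 ⇒ q = 6/7.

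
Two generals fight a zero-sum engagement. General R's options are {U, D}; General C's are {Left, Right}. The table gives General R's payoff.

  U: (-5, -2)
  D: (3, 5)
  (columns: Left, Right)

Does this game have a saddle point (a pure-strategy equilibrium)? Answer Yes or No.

Yes

Row minima: U → -5, D → 3; maximin = 3.
Column maxima: Left → 3, Right → 5; minimax = 3.
maximin = minimax = 3, so a saddle point exists.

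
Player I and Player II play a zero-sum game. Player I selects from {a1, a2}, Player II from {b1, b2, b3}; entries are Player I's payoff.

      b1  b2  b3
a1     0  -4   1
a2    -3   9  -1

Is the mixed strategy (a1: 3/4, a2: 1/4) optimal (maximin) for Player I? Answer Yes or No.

Against b1 this mix gives (3/4)·0 + (1/4)·(-3) = -3/4.
Against b2 this mix gives (3/4)·(-4) + (1/4)·9 = -3/4.
Against b3 this mix gives (3/4)·1 + (1/4)·(-1) = 1/2.
All of Player II's active replies (b1, b2) yield -3/4, and no column does worse for Player I. The mix makes Player II indifferent and guarantees -3/4, so it is optimal.

Yes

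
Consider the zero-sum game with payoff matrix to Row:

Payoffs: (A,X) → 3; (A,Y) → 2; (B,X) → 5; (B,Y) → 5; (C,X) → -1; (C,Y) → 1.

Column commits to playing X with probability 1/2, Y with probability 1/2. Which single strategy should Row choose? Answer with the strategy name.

B

Expected payoff of A: (1/2)·3 + (1/2)·2 = 5/2.
Expected payoff of B: (1/2)·5 + (1/2)·5 = 5.
Expected payoff of C: (1/2)·(-1) + (1/2)·1 = 0.
The largest is 5, so Row's best response is B.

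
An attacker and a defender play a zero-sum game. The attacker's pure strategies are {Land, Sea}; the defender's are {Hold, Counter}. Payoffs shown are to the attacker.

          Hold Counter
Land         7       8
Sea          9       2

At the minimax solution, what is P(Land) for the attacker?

7/8

Row minima: Land → 7, Sea → 2; maximin = 7.
Column maxima: Hold → 9, Counter → 8; minimax = 8.
7 ≠ 8, so there is no saddle point; optimal play is mixed.
Let the attacker play Land with probability p. Expected payoff against Hold: 7p + 9(1−p) = −2p + 9; against Counter: 8p + 2(1−p) = 6p + 2.
Setting these equal: −2p + 9 = 6p + 2 ⇒ −8p = -7 ⇒ p = 7/8, and the value is (-2)·(7/8) + 9 = 29/4.
For the defender: with q = P(Hold), equating Land's and Sea's payoffs gives −q + 8 = 7q + 2 ⇒ q = 3/4.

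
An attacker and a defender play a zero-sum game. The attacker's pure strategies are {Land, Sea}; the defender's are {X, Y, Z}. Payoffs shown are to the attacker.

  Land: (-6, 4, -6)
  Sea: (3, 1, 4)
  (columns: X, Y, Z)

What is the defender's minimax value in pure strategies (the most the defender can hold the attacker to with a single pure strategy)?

Column maxima: X → 3, Y → 4, Z → 4.
The smallest of these is 3.

3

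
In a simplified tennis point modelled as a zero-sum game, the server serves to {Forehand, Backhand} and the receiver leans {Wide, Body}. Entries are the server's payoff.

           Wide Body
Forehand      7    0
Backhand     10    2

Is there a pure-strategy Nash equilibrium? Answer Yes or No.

Yes

Row minima: Forehand → 0, Backhand → 2; maximin = 2.
Column maxima: Wide → 10, Body → 2; minimax = 2.
maximin = minimax = 2, so a saddle point exists.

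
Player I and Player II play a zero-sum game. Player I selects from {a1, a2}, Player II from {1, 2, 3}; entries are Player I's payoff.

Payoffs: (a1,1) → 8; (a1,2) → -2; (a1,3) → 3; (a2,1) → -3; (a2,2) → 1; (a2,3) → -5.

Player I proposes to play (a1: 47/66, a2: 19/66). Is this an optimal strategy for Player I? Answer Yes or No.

Against 1 this mix gives (47/66)·8 + (19/66)·(-3) = 29/6.
Against 2 this mix gives (47/66)·(-2) + (19/66)·1 = -25/22.
Against 3 this mix gives (47/66)·3 + (19/66)·(-5) = 23/33.
Player II will play 2, holding Player I to -25/22. Shifting weight toward the row that does better against 2 would raise this floor (the equalizing mix achieves -7/11 against both 2 and 3), so the proposed strategy is not optimal.

No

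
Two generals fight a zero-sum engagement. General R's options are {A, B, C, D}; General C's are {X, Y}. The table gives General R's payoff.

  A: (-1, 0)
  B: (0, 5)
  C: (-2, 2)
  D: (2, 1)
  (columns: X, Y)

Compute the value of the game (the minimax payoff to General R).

Row minima: A → -1, B → 0, C → -2, D → 1; maximin = 1.
Column maxima: X → 2, Y → 5; minimax = 2.
1 ≠ 2, so there is no saddle point; optimal play is mixed.
A is strictly dominated by B, so General R never plays it.
C is strictly dominated by B, so General R never plays it.
On the remaining 2×2 (B, D vs X, Y):
Let General R play B with probability p. Expected payoff against X: 0p + 2(1−p) = −2p + 2; against Y: 5p + 1(1−p) = 4p + 1.
Setting these equal: −2p + 2 = 4p + 1 ⇒ −6p = -1 ⇒ p = 1/6, and the value is (-2)·(1/6) + 2 = 5/3.
For General C: with q = P(X), equating B's and D's payoffs gives −5q + 5 = q + 1 ⇒ q = 2/3.

5/3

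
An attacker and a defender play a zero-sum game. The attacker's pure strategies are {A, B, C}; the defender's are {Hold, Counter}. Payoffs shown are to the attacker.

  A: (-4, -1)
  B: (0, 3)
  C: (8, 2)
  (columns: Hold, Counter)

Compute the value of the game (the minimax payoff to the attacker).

Row minima: A → -4, B → 0, C → 2; maximin = 2.
Column maxima: Hold → 8, Counter → 3; minimax = 3.
2 ≠ 3, so there is no saddle point; optimal play is mixed.
A is strictly dominated by B, so the attacker never plays it.
On the remaining 2×2 (B, C vs Hold, Counter):
Let the attacker play B with probability p. Expected payoff against Hold: 0p + 8(1−p) = −8p + 8; against Counter: 3p + 2(1−p) = p + 2.
Setting these equal: −8p + 8 = p + 2 ⇒ −9p = -6 ⇒ p = 2/3, and the value is (-8)·(2/3) + 8 = 8/3.
For the defender: with q = P(Hold), equating B's and C's payoffs gives −3q + 3 = 6q + 2 ⇒ q = 1/9.

8/3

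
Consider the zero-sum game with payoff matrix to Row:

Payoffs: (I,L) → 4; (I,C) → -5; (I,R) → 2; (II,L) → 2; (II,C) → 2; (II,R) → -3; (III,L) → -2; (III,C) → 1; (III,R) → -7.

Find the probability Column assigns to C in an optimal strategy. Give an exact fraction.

Row minima: I → -5, II → -3, III → -7; maximin = -3.
Column maxima: L → 4, C → 2, R → 2; minimax = 2.
-3 ≠ 2, so there is no saddle point; optimal play is mixed.
III is strictly dominated by II, so Row never plays it.
L is strictly dominated by R (it gives Row strictly more in every row), so Column never plays it.
On the remaining 2×2 (I, II vs C, R):
Let Row play I with probability p. Expected payoff against C: (-5)p + 2(1−p) = −7p + 2; against R: 2p + (-3)(1−p) = 5p − 3.
Setting these equal: −7p + 2 = 5p − 3 ⇒ −12p = -5 ⇒ p = 5/12, and the value is (-7)·(5/12) + 2 = -11/12.
For Column: with q = P(C), equating I's and II's payoffs gives −7q + 2 = 5q − 3 ⇒ q = 5/12.

5/12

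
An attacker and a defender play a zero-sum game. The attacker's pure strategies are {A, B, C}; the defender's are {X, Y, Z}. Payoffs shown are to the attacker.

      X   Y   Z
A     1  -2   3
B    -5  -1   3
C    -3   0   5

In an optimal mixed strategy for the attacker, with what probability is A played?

1/2

Row minima: A → -2, B → -5, C → -3; maximin = -2.
Column maxima: X → 1, Y → 0, Z → 5; minimax = 0.
-2 ≠ 0, so there is no saddle point; optimal play is mixed.
B is strictly dominated by C, so the attacker never plays it.
Z is strictly dominated by X (it gives the attacker strictly more in every row), so the defender never plays it.
On the remaining 2×2 (A, C vs X, Y):
Let the attacker play A with probability p. Expected payoff against X: 1p + (-3)(1−p) = 4p − 3; against Y: (-2)p + 0(1−p) = −2p.
Setting these equal: 4p − 3 = −2p ⇒ 6p = 3 ⇒ p = 1/2, and the value is (4)·(1/2) − 3 = -1.
For the defender: with q = P(X), equating A's and C's payoffs gives 3q − 2 = −3q ⇒ q = 1/3.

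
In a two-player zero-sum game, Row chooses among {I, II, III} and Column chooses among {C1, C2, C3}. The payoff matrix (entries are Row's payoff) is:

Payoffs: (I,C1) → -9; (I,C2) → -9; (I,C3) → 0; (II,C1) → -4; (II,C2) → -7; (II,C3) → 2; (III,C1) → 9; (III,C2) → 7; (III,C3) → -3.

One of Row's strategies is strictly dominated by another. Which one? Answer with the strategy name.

I

II gives a strictly higher payoff than I against every column: -4 > -9, -7 > -9, 2 > 0.
So I is strictly dominated and Row never plays it.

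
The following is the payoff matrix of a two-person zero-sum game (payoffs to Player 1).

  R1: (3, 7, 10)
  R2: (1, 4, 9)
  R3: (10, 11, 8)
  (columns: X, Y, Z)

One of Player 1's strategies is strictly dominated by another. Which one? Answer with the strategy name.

R1 gives a strictly higher payoff than R2 against every column: 3 > 1, 7 > 4, 10 > 9.
So R2 is strictly dominated and Player 1 never plays it.

R2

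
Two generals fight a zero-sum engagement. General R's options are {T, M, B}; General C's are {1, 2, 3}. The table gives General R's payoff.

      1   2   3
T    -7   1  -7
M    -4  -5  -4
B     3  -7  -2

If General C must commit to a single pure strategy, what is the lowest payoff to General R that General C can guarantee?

-2

Column maxima: 1 → 3, 2 → 1, 3 → -2.
The smallest of these is -2.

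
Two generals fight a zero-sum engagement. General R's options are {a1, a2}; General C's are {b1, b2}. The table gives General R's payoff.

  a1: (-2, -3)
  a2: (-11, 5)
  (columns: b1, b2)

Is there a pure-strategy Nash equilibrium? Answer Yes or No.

Row minima: a1 → -3, a2 → -11; maximin = -3.
Column maxima: b1 → -2, b2 → 5; minimax = -2.
-3 ≠ -2, so no pure-strategy equilibrium exists.

No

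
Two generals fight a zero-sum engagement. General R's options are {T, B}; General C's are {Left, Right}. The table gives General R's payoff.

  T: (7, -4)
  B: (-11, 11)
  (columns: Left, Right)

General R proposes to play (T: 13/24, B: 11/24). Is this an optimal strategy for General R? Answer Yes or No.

Against Left this mix gives (13/24)·7 + (11/24)·(-11) = -5/4.
Against Right this mix gives (13/24)·(-4) + (11/24)·11 = 23/8.
General C will play Left, holding General R to -5/4. Shifting weight toward the row that does better against Left would raise this floor (the equalizing mix achieves 1 against both Left and Right), so the proposed strategy is not optimal.

No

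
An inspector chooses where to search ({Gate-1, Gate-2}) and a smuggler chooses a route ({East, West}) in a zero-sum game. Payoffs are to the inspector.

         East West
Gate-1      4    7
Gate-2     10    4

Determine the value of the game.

Row minima: Gate-1 → 4, Gate-2 → 4; maximin = 4.
Column maxima: East → 10, West → 7; minimax = 7.
4 ≠ 7, so there is no saddle point; optimal play is mixed.
Let the inspector play Gate-1 with probability p. Expected payoff against East: 4p + 10(1−p) = −6p + 10; against West: 7p + 4(1−p) = 3p + 4.
Setting these equal: −6p + 10 = 3p + 4 ⇒ −9p = -6 ⇒ p = 2/3, and the value is (-6)·(2/3) + 10 = 6.
For the smuggler: with q = P(East), equating Gate-1's and Gate-2's payoffs gives −3q + 7 = 6q + 4 ⇒ q = 1/3.

6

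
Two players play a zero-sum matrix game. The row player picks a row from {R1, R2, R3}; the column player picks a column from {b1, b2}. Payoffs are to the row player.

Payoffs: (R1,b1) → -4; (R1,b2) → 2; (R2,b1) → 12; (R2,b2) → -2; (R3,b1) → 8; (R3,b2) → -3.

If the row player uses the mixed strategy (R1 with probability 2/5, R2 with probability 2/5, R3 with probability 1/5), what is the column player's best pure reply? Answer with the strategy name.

If the column player plays b1, the row player's expected payoff is (2/5)·(-4) + (2/5)·12 + (1/5)·8 = 24/5.
If the column player plays b2, the row player's expected payoff is (2/5)·2 + (2/5)·(-2) + (1/5)·(-3) = -3/5.
The column player minimizes the row player's payoff; the smallest is -3/5, so the best response is b2.

b2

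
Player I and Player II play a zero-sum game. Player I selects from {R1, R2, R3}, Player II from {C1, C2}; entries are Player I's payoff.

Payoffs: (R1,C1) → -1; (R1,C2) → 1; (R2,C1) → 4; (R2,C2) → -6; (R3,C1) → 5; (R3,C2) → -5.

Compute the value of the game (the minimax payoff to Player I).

Row minima: R1 → -1, R2 → -6, R3 → -5; maximin = -1.
Column maxima: C1 → 5, C2 → 1; minimax = 1.
-1 ≠ 1, so there is no saddle point; optimal play is mixed.
R2 is strictly dominated by R3, so Player I never plays it.
On the remaining 2×2 (R1, R3 vs C1, C2):
Let Player I play R1 with probability p. Expected payoff against C1: (-1)p + 5(1−p) = −6p + 5; against C2: 1p + (-5)(1−p) = 6p − 5.
Setting these equal: −6p + 5 = 6p − 5 ⇒ −12p = -10 ⇒ p = 5/6, and the value is (-6)·(5/6) + 5 = 0.
For Player II: with q = P(C1), equating R1's and R3's payoffs gives −2q + 1 = 10q − 5 ⇒ q = 1/2.

0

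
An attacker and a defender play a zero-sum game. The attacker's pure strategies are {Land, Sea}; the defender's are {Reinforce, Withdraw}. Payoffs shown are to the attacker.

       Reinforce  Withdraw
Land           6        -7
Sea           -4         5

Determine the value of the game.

Row minima: Land → -7, Sea → -4; maximin = -4.
Column maxima: Reinforce → 6, Withdraw → 5; minimax = 5.
-4 ≠ 5, so there is no saddle point; optimal play is mixed.
Let the attacker play Land with probability p. Expected payoff against Reinforce: 6p + (-4)(1−p) = 10p − 4; against Withdraw: (-7)p + 5(1−p) = −12p + 5.
Setting these equal: 10p − 4 = −12p + 5 ⇒ 22p = 9 ⇒ p = 9/22, and the value is (10)·(9/22) − 4 = 1/11.
For the defender: with q = P(Reinforce), equating Land's and Sea's payoffs gives 13q − 7 = −9q + 5 ⇒ q = 6/11.

1/11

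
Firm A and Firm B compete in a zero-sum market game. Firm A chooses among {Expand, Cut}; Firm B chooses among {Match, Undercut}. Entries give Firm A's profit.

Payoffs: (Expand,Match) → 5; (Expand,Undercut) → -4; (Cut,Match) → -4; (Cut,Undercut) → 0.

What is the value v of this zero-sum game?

-16/13

Row minima: Expand → -4, Cut → -4; maximin = -4.
Column maxima: Match → 5, Undercut → 0; minimax = 0.
-4 ≠ 0, so there is no saddle point; optimal play is mixed.
Let Firm A play Expand with probability p. Expected payoff against Match: 5p + (-4)(1−p) = 9p − 4; against Undercut: (-4)p + 0(1−p) = −4p.
Setting these equal: 9p − 4 = −4p ⇒ 13p = 4 ⇒ p = 4/13, and the value is (9)·(4/13) − 4 = -16/13.
For Firm B: with q = P(Match), equating Expand's and Cut's payoffs gives 9q − 4 = −4q ⇒ q = 4/13.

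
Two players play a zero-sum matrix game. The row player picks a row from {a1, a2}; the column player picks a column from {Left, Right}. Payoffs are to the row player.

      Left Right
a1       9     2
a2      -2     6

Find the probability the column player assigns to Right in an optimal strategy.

Row minima: a1 → 2, a2 → -2; maximin = 2.
Column maxima: Left → 9, Right → 6; minimax = 6.
2 ≠ 6, so there is no saddle point; optimal play is mixed.
Let the row player play a1 with probability p. Expected payoff against Left: 9p + (-2)(1−p) = 11p − 2; against Right: 2p + 6(1−p) = −4p + 6.
Setting these equal: 11p − 2 = −4p + 6 ⇒ 15p = 8 ⇒ p = 8/15, and the value is (11)·(8/15) − 2 = 58/15.
For the column player: with q = P(Left), equating a1's and a2's payoffs gives 7q + 2 = −8q + 6 ⇒ q = 4/15.

11/15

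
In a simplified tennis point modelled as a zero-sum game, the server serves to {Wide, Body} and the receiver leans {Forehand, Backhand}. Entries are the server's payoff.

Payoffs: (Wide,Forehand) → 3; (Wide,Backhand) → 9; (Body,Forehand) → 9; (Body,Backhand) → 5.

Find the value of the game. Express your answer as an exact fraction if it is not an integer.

Row minima: Wide → 3, Body → 5; maximin = 5.
Column maxima: Forehand → 9, Backhand → 9; minimax = 9.
5 ≠ 9, so there is no saddle point; optimal play is mixed.
Let the server play Wide with probability p. Expected payoff against Forehand: 3p + 9(1−p) = −6p + 9; against Backhand: 9p + 5(1−p) = 4p + 5.
Setting these equal: −6p + 9 = 4p + 5 ⇒ −10p = -4 ⇒ p = 2/5, and the value is (-6)·(2/5) + 9 = 33/5.
For the receiver: with q = P(Forehand), equating Wide's and Body's payoffs gives −6q + 9 = 4q + 5 ⇒ q = 2/5.

33/5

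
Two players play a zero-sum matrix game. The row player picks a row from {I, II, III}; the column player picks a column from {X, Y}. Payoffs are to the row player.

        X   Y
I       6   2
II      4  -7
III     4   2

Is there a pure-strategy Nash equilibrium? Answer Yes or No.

Row minima: I → 2, II → -7, III → 2; maximin = 2.
Column maxima: X → 6, Y → 2; minimax = 2.
maximin = minimax = 2, so a saddle point exists.

Yes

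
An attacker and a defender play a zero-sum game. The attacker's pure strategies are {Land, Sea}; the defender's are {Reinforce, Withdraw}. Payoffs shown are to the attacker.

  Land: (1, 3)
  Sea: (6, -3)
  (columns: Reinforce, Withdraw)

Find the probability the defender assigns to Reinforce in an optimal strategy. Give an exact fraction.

6/11

Row minima: Land → 1, Sea → -3; maximin = 1.
Column maxima: Reinforce → 6, Withdraw → 3; minimax = 3.
1 ≠ 3, so there is no saddle point; optimal play is mixed.
Let the attacker play Land with probability p. Expected payoff against Reinforce: 1p + 6(1−p) = −5p + 6; against Withdraw: 3p + (-3)(1−p) = 6p − 3.
Setting these equal: −5p + 6 = 6p − 3 ⇒ −11p = -9 ⇒ p = 9/11, and the value is (-5)·(9/11) + 6 = 21/11.
For the defender: with q = P(Reinforce), equating Land's and Sea's payoffs gives −2q + 3 = 9q − 3 ⇒ q = 6/11.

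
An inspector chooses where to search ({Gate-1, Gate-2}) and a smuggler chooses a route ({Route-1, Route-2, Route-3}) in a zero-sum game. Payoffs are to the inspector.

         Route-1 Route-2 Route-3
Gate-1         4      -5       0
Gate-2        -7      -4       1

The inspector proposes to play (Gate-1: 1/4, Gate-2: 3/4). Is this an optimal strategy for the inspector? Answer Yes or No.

Against Route-1 this mix gives (1/4)·4 + (3/4)·(-7) = -17/4.
Against Route-2 this mix gives (1/4)·(-5) + (3/4)·(-4) = -17/4.
Against Route-3 this mix gives (1/4)·0 + (3/4)·1 = 3/4.
All of the smuggler's active replies (Route-1, Route-2) yield -17/4, and no column does worse for the inspector. The mix makes the smuggler indifferent and guarantees -17/4, so it is optimal.

Yes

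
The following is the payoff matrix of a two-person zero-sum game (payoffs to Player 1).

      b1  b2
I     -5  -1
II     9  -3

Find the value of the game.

-3/2

Row minima: I → -5, II → -3; maximin = -3.
Column maxima: b1 → 9, b2 → -1; minimax = -1.
-3 ≠ -1, so there is no saddle point; optimal play is mixed.
Let Player 1 play I with probability p. Expected payoff against b1: (-5)p + 9(1−p) = −14p + 9; against b2: (-1)p + (-3)(1−p) = 2p − 3.
Setting these equal: −14p + 9 = 2p − 3 ⇒ −16p = -12 ⇒ p = 3/4, and the value is (-14)·(3/4) + 9 = -3/2.
For Player 2: with q = P(b1), equating I's and II's payoffs gives −4q − 1 = 12q − 3 ⇒ q = 1/8.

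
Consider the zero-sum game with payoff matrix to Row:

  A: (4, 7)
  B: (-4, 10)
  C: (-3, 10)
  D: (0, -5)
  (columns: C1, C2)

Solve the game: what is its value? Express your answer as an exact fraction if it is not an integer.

4

Row minima: A → 4, B → -4, C → -3, D → -5; maximin = 4.
Column maxima: C1 → 4, C2 → 10; minimax = 4.
Since maximin = minimax = 4, there is a saddle point and the value is 4.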